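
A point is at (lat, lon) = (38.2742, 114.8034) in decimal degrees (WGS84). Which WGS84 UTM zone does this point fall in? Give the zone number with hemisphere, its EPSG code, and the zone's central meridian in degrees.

UTM zone = ⌊(λ + 180)/6⌋ + 1; 114.8034° ∈ [114°, 120°) → zone 50.
Hemisphere: N (φ ≥ 0).
Central meridian λ₀ = 6×50 − 183 = 117°.
EPSG code: 32650.

Zone 50N (EPSG:32650), central meridian 117°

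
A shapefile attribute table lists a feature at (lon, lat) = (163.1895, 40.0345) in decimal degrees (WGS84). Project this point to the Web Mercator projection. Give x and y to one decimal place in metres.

x 18166172.0 m, y 4870957.0 m

Web Mercator is spherical with R = a = 6378137 m.
x = R·λ = 6378137 × 2.848194080 = 18166172.043 m.
y = R·ln tan(π/4 + φ/2) = 6378137 × 0.763695887 = 4870956.993 m.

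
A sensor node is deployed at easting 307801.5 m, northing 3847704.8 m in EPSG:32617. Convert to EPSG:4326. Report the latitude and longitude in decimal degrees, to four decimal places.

lat 34.7534°, lon -83.0998°

Zone 17N: λ₀ = -81°, k₀ = 0.9996, false easting 500000 m.
Meridian distance M = (N − FN)/k₀ = 3849244.5 m.
Inverse transverse Mercator on WGS84 gives φ = 34.75340012°, λ = -83.09980017°.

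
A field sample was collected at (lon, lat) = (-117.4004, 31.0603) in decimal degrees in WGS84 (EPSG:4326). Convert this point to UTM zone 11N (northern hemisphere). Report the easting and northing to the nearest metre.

Zone 11 central meridian λ₀ = 6×11 − 183 = -117°; Δλ = -0.4004°.
Transverse Mercator on WGS84 with k₀ = 0.9996 gives E = 461799.317 m, N = 3436353.587 m.

E 461799 m, N 3436354 m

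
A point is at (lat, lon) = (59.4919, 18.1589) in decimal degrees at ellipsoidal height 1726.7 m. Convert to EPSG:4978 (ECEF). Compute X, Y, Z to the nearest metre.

WGS84: a = 6378137 m, e² = 0.006694380; N(φ) = a/√(1−e²sin²φ) = 6394043.143 m.
X = (N+h)·cosφ·cosλ = 3085169.628 m; Y = (N+h)·cosφ·sinλ = 1011900.423 m; Z = (N(1−e²)+h)·sinφ = 5473444.603 m.

X 3085170 m, Y 1011900 m, Z 5473445 m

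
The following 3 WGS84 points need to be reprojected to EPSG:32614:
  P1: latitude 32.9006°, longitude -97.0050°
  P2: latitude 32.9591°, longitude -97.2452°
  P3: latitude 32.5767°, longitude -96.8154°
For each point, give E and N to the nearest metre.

P1: E 686589 m, N 3642032 m; P2: E 664012 m, N 3648119 m; P3: E 705066 m, N 3606467 m

UTM zone 14N: λ₀ = -99°, k₀ = 0.9996.
P1 (32.9006°, -97.0050°) → (686588.857, 3642032.475) m.
P2 (32.9591°, -97.2452°) → (664012.242, 3648119.455) m.
P3 (32.5767°, -96.8154°) → (705066.185, 3606467.026) m.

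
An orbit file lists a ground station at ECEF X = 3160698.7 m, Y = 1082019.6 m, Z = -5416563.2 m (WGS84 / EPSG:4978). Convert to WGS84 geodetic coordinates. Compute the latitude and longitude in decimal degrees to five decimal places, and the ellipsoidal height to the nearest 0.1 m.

lat -58.50660°, lon 18.89790°, h 1332.4 m

λ = atan2(Y, X) = 18.89789974°; p = √(X²+Y²) = 3340775.8 m.
Bowring's method on WGS84 (a = 6378137 m, b = 6356752.314 m) gives φ = -58.50660008°, h = 1332.352 m.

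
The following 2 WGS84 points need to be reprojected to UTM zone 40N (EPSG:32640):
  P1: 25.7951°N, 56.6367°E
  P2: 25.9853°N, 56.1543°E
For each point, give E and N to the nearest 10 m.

UTM zone 40N: λ₀ = 57°, k₀ = 0.9996.
P1 (25.7951°, 56.6367°) → (463578.790, 2853043.028) m.
P2 (25.9853°, 56.1543°) → (415351.879, 2874329.634) m.

P1: E 463580 m, N 2853040 m; P2: E 415350 m, N 2874330 m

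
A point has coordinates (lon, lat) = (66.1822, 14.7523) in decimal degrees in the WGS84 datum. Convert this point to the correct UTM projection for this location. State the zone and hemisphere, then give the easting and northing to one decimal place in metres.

Zone 42N: E 196612.4 m, N 1632830.4 m

Longitude 66.1822° lies in the 6° band [66°, 72°), giving zone 42; latitude is north of the equator, so 42N.
Zone 42 central meridian λ₀ = 6×42 − 183 = 69°; Δλ = -2.8178°.
Transverse Mercator on WGS84 with k₀ = 0.9996 gives E = 196612.378 m, N = 1632830.379 m.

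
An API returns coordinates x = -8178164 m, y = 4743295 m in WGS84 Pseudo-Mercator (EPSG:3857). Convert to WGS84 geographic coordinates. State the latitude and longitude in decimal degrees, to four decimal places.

lat 39.1508°, lon -73.4657°

R = 6378137 m. λ = x/R = -73.46569717°.
φ = 2·arctan(exp(y/R)) − 90° = 2·arctan(2.10366) − 90° = 39.15079683°.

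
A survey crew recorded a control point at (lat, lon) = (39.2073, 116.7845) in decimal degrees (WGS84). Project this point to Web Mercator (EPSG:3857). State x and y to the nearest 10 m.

Web Mercator is spherical with R = a = 6378137 m.
x = R·λ = 6378137 × 2.038274040 = 13000391.073 m.
y = R·ln tan(π/4 + φ/2) = 6378137 × 0.744952510 = 4751409.169 m.

x 13000390 m, y 4751410 m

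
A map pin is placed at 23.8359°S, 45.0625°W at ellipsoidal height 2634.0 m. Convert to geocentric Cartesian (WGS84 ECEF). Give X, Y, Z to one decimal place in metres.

X 4124802.6 m, Y -4133811.3 m, Z -2562733.4 m

WGS84: a = 6378137 m, e² = 0.006694380; N(φ) = a/√(1−e²sin²φ) = 6381626.378 m.
X = (N+h)·cosφ·cosλ = 4124802.557 m; Y = (N+h)·cosφ·sinλ = -4133811.311 m; Z = (N(1−e²)+h)·sinφ = -2562733.408 m.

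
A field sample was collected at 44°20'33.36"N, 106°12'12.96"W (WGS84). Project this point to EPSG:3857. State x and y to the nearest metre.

Web Mercator is spherical with R = a = 6378137 m.
x = R·λ = 6378137 × -1.853602497 = -11822530.672 m.
y = R·ln tan(π/4 + φ/2) = 6378137 × 0.865239223 = 5518614.305 m.

x -11822531 m, y 5518614 m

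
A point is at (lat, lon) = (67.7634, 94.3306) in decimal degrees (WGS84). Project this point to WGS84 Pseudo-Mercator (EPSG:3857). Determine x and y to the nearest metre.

Web Mercator is spherical with R = a = 6378137 m.
x = R·λ = 6378137 × 1.646379555 = 10500834.358 m.
y = R·ln tan(π/4 + φ/2) = 6378137 × 1.626971176 = 10377045.055 m.

x 10500834 m, y 10377045 m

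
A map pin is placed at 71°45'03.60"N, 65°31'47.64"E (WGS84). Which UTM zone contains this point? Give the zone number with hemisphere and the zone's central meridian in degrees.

UTM zone = ⌊(λ + 180)/6⌋ + 1; 65.5299° ∈ [60°, 66°) → zone 41.
Hemisphere: N (φ ≥ 0).
Central meridian λ₀ = 6×41 − 183 = 63°.

Zone 41N, central meridian 63°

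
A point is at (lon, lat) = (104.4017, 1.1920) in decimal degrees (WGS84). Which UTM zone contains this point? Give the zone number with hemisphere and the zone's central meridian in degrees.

UTM zone = ⌊(λ + 180)/6⌋ + 1; 104.4017° ∈ [102°, 108°) → zone 48.
Hemisphere: N (φ ≥ 0).
Central meridian λ₀ = 6×48 − 183 = 105°.

Zone 48N, central meridian 105°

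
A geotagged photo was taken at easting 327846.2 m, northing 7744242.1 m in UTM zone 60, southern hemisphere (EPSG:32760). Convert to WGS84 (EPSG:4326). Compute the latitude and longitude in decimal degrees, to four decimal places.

Zone 60S: λ₀ = 177°, k₀ = 0.9996, false easting 500000 m, false northing 10000000 m.
Meridian distance M = (N − FN)/k₀ = -2256660.6 m.
Inverse transverse Mercator on WGS84 gives φ = -20.39229960°, λ = 175.35030042°.

lat -20.3923°, lon 175.3503°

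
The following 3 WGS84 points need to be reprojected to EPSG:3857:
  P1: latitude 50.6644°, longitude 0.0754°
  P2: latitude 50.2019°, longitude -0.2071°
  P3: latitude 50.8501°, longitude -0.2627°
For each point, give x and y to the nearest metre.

Web Mercator: x = R·λ, y = R·ln tan(π/4+φ/2), R = 6378137 m.
P1 (50.6644°, 0.0754°) → (8393.490, 6562143.297) m.
P2 (50.2019°, -0.2071°) → (-23054.267, 6481315.063) m.
P3 (50.8501°, -0.2627°) → (-29243.630, 6594820.859) m.

P1: x 8393 m, y 6562143 m; P2: x -23054 m, y 6481315 m; P3: x -29244 m, y 6594821 m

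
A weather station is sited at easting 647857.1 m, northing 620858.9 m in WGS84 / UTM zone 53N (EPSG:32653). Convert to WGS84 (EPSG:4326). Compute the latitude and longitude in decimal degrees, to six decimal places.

lat 5.615400°, lon 136.335000°

Zone 53N: λ₀ = 135°, k₀ = 0.9996, false easting 500000 m.
Meridian distance M = (N − FN)/k₀ = 621107.3 m.
Inverse transverse Mercator on WGS84 gives φ = 5.61539988°, λ = 136.33499960°.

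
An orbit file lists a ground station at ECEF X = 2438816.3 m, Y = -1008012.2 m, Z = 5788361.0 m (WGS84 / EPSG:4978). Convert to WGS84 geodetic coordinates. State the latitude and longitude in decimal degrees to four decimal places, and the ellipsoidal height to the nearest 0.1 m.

λ = atan2(Y, X) = -22.45629950°; p = √(X²+Y²) = 2638922.8 m.
Bowring's method on WGS84 (a = 6378137 m, b = 6356752.314 m) gives φ = 65.63659981°, h = 1110.976 m.

lat 65.6366°, lon -22.4563°, h 1111.0 m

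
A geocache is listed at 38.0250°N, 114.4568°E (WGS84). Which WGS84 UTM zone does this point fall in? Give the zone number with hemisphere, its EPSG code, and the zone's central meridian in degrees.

UTM zone = ⌊(λ + 180)/6⌋ + 1; 114.4568° ∈ [114°, 120°) → zone 50.
Hemisphere: N (φ ≥ 0).
Central meridian λ₀ = 6×50 − 183 = 117°.
EPSG code: 32650.

Zone 50N (EPSG:32650), central meridian 117°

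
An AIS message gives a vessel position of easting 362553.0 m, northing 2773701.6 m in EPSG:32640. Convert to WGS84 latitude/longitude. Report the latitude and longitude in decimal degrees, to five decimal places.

Zone 40N: λ₀ = 57°, k₀ = 0.9996, false easting 500000 m.
Meridian distance M = (N − FN)/k₀ = 2774811.5 m.
Inverse transverse Mercator on WGS84 gives φ = 25.07279988°, λ = 55.63719976°.

lat 25.07280°, lon 55.63720°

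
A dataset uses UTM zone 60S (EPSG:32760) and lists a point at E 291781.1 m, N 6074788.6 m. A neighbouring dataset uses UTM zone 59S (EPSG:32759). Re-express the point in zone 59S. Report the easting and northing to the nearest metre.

UTM 60S → geographic: φ = -35.44859979°, λ = 174.70580044°.
UTM 59S (λ₀ = 171°) forward: E = 836381.847 m, N = 6070892.783 m.

E 836382 m, N 6070893 m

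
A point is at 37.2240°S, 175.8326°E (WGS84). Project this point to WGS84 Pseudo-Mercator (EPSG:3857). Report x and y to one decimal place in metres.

Web Mercator is spherical with R = a = 6378137 m.
x = R·λ = 6378137 × 3.068857802 = 19573595.497 m.
y = R·ln tan(π/4 + φ/2) = 6378137 × -0.700890505 = -4470375.661 m.

x 19573595.5 m, y -4470375.7 m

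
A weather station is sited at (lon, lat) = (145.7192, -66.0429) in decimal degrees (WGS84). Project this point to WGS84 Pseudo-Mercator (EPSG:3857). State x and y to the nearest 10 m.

x 16221390 m, y -9888600 m

Web Mercator is spherical with R = a = 6378137 m.
x = R·λ = 6378137 × 2.543279823 = 16221387.143 m.
y = R·ln tan(π/4 + φ/2) = 6378137 × -1.550389566 = -9888597.054 m.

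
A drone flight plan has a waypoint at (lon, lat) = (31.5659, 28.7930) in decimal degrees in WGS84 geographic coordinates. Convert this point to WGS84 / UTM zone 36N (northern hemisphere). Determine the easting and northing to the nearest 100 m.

Zone 36 central meridian λ₀ = 6×36 − 183 = 33°; Δλ = -1.4341°.
Transverse Mercator on WGS84 with k₀ = 0.9996 gives E = 360033.482 m, N = 3185895.939 m.

E 360000 m, N 3185900 m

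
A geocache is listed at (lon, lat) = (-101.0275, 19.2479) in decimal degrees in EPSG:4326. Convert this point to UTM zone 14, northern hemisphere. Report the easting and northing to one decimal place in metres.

E 286888.8 m, N 2129500.8 m

Zone 14 central meridian λ₀ = 6×14 − 183 = -99°; Δλ = -2.0275°.
Transverse Mercator on WGS84 with k₀ = 0.9996 gives E = 286888.793 m, N = 2129500.787 m.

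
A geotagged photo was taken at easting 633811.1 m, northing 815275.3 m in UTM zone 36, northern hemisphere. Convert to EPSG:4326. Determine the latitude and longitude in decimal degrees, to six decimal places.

Zone 36N: λ₀ = 33°, k₀ = 0.9996, false easting 500000 m.
Meridian distance M = (N − FN)/k₀ = 815601.5 m.
Inverse transverse Mercator on WGS84 gives φ = 7.37399975°, λ = 34.21240005°.

lat 7.374000°, lon 34.212400°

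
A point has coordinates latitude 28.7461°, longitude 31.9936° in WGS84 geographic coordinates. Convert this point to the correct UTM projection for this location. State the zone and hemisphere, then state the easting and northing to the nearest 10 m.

Zone 36N: E 401740 m, N 3180270 m

Longitude 31.9936° lies in the 6° band [30°, 36°), giving zone 36; latitude is north of the equator, so 36N.
Zone 36 central meridian λ₀ = 6×36 − 183 = 33°; Δλ = -1.0064°.
Transverse Mercator on WGS84 with k₀ = 0.9996 gives E = 401735.389 m, N = 3180271.276 m.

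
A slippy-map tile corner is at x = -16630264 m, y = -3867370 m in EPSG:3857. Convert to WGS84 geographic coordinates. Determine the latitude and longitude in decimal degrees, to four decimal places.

lat -32.7893°, lon -149.3922°

R = 6378137 m. λ = x/R = -149.39220330°.
φ = 2·arctan(exp(y/R)) − 90° = 2·arctan(0.54534) − 90° = -32.78929743°.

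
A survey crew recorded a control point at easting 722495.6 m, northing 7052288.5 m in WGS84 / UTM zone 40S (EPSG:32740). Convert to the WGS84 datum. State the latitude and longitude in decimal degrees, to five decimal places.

Zone 40S: λ₀ = 57°, k₀ = 0.9996, false easting 500000 m, false northing 10000000 m.
Meridian distance M = (N − FN)/k₀ = -2948891.1 m.
Inverse transverse Mercator on WGS84 gives φ = -26.63280026°, λ = 59.23499968°.

lat -26.63280°, lon 59.23500°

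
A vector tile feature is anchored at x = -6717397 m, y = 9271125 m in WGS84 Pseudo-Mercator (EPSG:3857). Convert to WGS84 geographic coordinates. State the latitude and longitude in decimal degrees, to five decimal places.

lat 63.68860°, lon -60.34340°

R = 6378137 m. λ = x/R = -60.34340395°.
φ = 2·arctan(exp(y/R)) − 90° = 2·arctan(4.27840) − 90° = 63.68860177°.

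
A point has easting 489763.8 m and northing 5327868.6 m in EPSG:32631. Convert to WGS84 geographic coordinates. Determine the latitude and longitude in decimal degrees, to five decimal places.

lat 48.10400°, lon 2.86250°

Zone 31N: λ₀ = 3°, k₀ = 0.9996, false easting 500000 m.
Meridian distance M = (N − FN)/k₀ = 5330000.6 m.
Inverse transverse Mercator on WGS84 gives φ = 48.10399964°, λ = 2.86250066°.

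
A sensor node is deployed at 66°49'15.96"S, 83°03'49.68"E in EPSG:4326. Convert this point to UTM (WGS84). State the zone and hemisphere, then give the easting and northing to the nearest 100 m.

Longitude 83.0638° lies in the 6° band [78°, 84°), giving zone 44; latitude is south of the equator, so 44S.
Zone 44 central meridian λ₀ = 6×44 − 183 = 81°; Δλ = +2.0638°.
Transverse Mercator on WGS84 with k₀ = 0.9996 gives E = 590633.978 m, N = 2587062.166 m.

Zone 44S: E 590600 m, N 2587100 m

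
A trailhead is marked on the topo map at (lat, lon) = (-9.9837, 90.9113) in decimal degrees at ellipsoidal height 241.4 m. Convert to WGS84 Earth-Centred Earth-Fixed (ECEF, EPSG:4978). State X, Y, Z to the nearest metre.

WGS84: a = 6378137 m, e² = 0.006694380; N(φ) = a/√(1−e²sin²φ) = 6378778.767 m.
X = (N+h)·cosφ·cosλ = -99918.896 m; Y = (N+h)·cosφ·sinλ = 6281628.762 m; Z = (N(1−e²)+h)·sinφ = -1098514.839 m.

X -99919 m, Y 6281629 m, Z -1098515 m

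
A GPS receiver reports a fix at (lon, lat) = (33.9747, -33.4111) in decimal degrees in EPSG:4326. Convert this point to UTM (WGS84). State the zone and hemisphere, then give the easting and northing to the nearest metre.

Zone 36S: E 590630 m, N 6302712 m

Longitude 33.9747° lies in the 6° band [30°, 36°), giving zone 36; latitude is south of the equator, so 36S.
Zone 36 central meridian λ₀ = 6×36 − 183 = 33°; Δλ = +0.9747°.
Transverse Mercator on WGS84 with k₀ = 0.9996 gives E = 590629.545 m, N = 6302712.459 m.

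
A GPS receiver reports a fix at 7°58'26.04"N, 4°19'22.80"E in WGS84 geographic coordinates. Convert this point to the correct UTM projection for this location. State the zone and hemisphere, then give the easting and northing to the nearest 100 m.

Longitude 4.3230° lies in the 6° band [0°, 6°), giving zone 31; latitude is north of the equator, so 31N.
Zone 31 central meridian λ₀ = 6×31 − 183 = 3°; Δλ = +1.3230°.
Transverse Mercator on WGS84 with k₀ = 0.9996 gives E = 645815.326 m, N = 881646.026 m.

Zone 31N: E 645800 m, N 881600 m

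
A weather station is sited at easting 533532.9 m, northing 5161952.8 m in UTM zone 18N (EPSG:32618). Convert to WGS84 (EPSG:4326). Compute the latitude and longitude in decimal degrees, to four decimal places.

lat 46.6103°, lon -74.5621°

Zone 18N: λ₀ = -75°, k₀ = 0.9996, false easting 500000 m.
Meridian distance M = (N − FN)/k₀ = 5164018.4 m.
Inverse transverse Mercator on WGS84 gives φ = 46.61030031°, λ = -74.56209956°.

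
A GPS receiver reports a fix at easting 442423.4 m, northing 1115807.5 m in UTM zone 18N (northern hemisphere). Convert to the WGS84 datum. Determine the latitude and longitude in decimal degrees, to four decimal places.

lat 10.0936°, lon -75.5255°

Zone 18N: λ₀ = -75°, k₀ = 0.9996, false easting 500000 m.
Meridian distance M = (N − FN)/k₀ = 1116254.0 m.
Inverse transverse Mercator on WGS84 gives φ = 10.09359963°, λ = -75.52549960°.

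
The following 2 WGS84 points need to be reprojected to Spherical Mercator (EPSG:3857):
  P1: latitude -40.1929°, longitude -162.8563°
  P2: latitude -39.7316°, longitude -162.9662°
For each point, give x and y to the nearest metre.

Web Mercator: x = R·λ, y = R·ln tan(π/4+φ/2), R = 6378137 m.
P1 (-40.1929°, -162.8563°) → (-18129080.388, -4894013.705) m.
P2 (-39.7316°, -162.9662°) → (-18141314.401, -4827015.436) m.

P1: x -18129080 m, y -4894014 m; P2: x -18141314 m, y -4827015 m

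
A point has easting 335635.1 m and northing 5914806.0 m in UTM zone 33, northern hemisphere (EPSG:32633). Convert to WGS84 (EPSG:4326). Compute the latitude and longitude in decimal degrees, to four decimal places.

lat 53.3568°, lon 12.5302°

Zone 33N: λ₀ = 15°, k₀ = 0.9996, false easting 500000 m.
Meridian distance M = (N − FN)/k₀ = 5917172.9 m.
Inverse transverse Mercator on WGS84 gives φ = 53.35680017°, λ = 12.53020056°.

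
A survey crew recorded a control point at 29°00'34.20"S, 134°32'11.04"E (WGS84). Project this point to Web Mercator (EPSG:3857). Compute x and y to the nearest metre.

Web Mercator is spherical with R = a = 6378137 m.
x = R·λ = 6378137 × 2.348103144 = 14976523.541 m.
y = R·ln tan(π/4 + φ/2) = 6378137 × -0.529442254 = -3376855.228 m.

x 14976524 m, y -3376855 m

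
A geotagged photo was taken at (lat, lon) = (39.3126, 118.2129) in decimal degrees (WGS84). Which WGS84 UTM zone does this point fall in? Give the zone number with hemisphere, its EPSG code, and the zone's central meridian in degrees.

UTM zone = ⌊(λ + 180)/6⌋ + 1; 118.2129° ∈ [114°, 120°) → zone 50.
Hemisphere: N (φ ≥ 0).
Central meridian λ₀ = 6×50 − 183 = 117°.
EPSG code: 32650.

Zone 50N (EPSG:32650), central meridian 117°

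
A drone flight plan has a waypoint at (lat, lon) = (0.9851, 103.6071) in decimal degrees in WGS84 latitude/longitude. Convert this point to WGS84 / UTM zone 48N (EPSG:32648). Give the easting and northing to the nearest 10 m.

E 345010 m, N 108920 m

Zone 48 central meridian λ₀ = 6×48 − 183 = 105°; Δλ = -1.3929°.
Transverse Mercator on WGS84 with k₀ = 0.9996 gives E = 345012.498 m, N = 108915.650 m.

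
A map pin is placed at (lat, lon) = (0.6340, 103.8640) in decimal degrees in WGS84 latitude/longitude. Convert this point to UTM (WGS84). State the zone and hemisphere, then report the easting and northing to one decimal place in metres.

Zone 48N: E 373591.0 m, N 70089.9 m

Longitude 103.8640° lies in the 6° band [102°, 108°), giving zone 48; latitude is north of the equator, so 48N.
Zone 48 central meridian λ₀ = 6×48 − 183 = 105°; Δλ = -1.1360°.
Transverse Mercator on WGS84 with k₀ = 0.9996 gives E = 373590.993 m, N = 70089.946 m.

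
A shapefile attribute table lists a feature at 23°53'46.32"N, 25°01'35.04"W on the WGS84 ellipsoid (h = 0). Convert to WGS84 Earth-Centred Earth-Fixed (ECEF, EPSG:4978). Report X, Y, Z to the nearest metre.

X 5286819 m, Y -2468251 m, Z 2567777 m

WGS84: a = 6378137 m, e² = 0.006694380; N(φ) = a/√(1−e²sin²φ) = 6381643.032 m.
X = (N+h)·cosφ·cosλ = 5286819.235 m; Y = (N+h)·cosφ·sinλ = -2468250.614 m; Z = (N(1−e²)+h)·sinφ = 2567776.502 m.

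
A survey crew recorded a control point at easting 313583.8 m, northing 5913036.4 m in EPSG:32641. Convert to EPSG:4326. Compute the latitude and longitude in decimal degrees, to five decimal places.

Zone 41N: λ₀ = 63°, k₀ = 0.9996, false easting 500000 m.
Meridian distance M = (N − FN)/k₀ = 5915402.6 m.
Inverse transverse Mercator on WGS84 gives φ = 53.33360026°, λ = 60.20030066°.

lat 53.33360°, lon 60.20030°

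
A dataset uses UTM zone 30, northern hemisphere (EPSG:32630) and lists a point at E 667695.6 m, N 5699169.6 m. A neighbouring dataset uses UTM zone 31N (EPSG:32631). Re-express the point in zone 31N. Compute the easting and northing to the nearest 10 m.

UTM 30N → geographic: φ = 51.41889964°, λ = -0.58820054°.
UTM 31N (λ₀ = 3°) forward: E = 250527.537 m, N = 5702519.980 m.

E 250530 m, N 5702520 m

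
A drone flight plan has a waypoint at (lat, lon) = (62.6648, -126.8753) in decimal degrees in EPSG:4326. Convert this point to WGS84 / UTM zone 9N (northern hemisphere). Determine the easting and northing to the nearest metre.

E 608839 m, N 6950036 m

Zone 9 central meridian λ₀ = 6×9 − 183 = -129°; Δλ = +2.1247°.
Transverse Mercator on WGS84 with k₀ = 0.9996 gives E = 608839.174 m, N = 6950036.097 m.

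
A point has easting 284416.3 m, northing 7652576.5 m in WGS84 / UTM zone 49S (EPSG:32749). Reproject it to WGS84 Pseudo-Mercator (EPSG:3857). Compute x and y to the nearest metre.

Unproject from UTM 49S (λ₀ = 111°) → φ = -21.21560040°, λ = 108.92300031°.
Web Mercator (R = 6378137 m): x = 12125252.930 m, y = -2417605.278 m.

x 12125253 m, y -2417605 m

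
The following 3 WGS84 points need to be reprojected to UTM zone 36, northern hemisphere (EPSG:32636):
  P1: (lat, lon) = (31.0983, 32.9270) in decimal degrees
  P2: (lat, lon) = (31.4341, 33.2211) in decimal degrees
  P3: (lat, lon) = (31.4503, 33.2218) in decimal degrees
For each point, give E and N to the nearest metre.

P1: E 493038 m, N 3440498 m; P2: E 521011 m, N 3477734 m; P3: E 521074 m, N 3479530 m

UTM zone 36N: λ₀ = 33°, k₀ = 0.9996.
P1 (31.0983°, 32.9270°) → (493038.136, 3440498.417) m.
P2 (31.4341°, 33.2211°) → (521011.348, 3477733.883) m.
P3 (31.4503°, 33.2218°) → (521074.244, 3479529.513) m.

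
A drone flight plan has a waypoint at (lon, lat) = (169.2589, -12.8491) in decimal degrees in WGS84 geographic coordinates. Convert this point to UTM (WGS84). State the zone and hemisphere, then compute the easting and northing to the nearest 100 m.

Longitude 169.2589° lies in the 6° band [168°, 174°), giving zone 59; latitude is south of the equator, so 59S.
Zone 59 central meridian λ₀ = 6×59 − 183 = 171°; Δλ = -1.7411°.
Transverse Mercator on WGS84 with k₀ = 0.9996 gives E = 311052.942 m, N = 8578913.067 m.

Zone 59S: E 311100 m, N 8578900 m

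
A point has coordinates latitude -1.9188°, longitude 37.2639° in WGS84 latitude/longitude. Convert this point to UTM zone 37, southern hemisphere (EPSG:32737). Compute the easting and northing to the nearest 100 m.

Zone 37 central meridian λ₀ = 6×37 − 183 = 39°; Δλ = -1.7361°.
Transverse Mercator on WGS84 with k₀ = 0.9996 gives E = 306893.450 m, N = 9787816.170 m.

E 306900 m, N 9787800 m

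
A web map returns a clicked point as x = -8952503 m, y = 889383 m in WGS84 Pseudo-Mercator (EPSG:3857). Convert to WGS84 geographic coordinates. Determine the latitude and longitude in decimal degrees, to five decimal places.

lat 7.96370°, lon -80.42170°

R = 6378137 m. λ = x/R = -80.42170276°.
φ = 2·arctan(exp(y/R)) − 90° = 2·arctan(1.14963) − 90° = 7.96369713°.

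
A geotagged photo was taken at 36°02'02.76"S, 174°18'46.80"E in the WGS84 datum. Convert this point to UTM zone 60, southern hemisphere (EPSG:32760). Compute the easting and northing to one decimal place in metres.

E 257903.8 m, N 6008928.5 m

Zone 60 central meridian λ₀ = 6×60 − 183 = 177°; Δλ = -2.6870°.
Transverse Mercator on WGS84 with k₀ = 0.9996 gives E = 257903.822 m, N = 6008928.455 m.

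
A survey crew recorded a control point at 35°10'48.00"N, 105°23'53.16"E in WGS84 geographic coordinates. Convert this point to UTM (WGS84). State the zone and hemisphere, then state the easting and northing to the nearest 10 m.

Longitude 105.3981° lies in the 6° band [102°, 108°), giving zone 48; latitude is north of the equator, so 48N.
Zone 48 central meridian λ₀ = 6×48 − 183 = 105°; Δλ = +0.3981°.
Transverse Mercator on WGS84 with k₀ = 0.9996 gives E = 536247.651 m, N = 3893077.230 m.

Zone 48N: E 536250 m, N 3893080 m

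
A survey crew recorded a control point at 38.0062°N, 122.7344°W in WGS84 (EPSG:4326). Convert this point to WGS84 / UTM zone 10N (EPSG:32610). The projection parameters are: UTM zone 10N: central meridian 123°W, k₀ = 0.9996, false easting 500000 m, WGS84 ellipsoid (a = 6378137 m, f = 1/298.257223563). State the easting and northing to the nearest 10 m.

E 523320 m, N 4206540 m

Zone 10 central meridian λ₀ = 6×10 − 183 = -123°; Δλ = +0.2656°.
Transverse Mercator on WGS84 with k₀ = 0.9996 gives E = 523317.027 m, N = 4206536.201 m.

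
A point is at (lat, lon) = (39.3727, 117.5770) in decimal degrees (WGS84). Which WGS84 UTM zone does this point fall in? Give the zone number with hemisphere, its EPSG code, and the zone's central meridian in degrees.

Zone 50N (EPSG:32650), central meridian 117°

UTM zone = ⌊(λ + 180)/6⌋ + 1; 117.5770° ∈ [114°, 120°) → zone 50.
Hemisphere: N (φ ≥ 0).
Central meridian λ₀ = 6×50 − 183 = 117°.
EPSG code: 32650.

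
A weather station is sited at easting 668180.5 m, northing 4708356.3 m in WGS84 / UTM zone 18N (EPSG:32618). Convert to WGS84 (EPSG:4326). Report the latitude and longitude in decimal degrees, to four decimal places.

Zone 18N: λ₀ = -75°, k₀ = 0.9996, false easting 500000 m.
Meridian distance M = (N − FN)/k₀ = 4710240.4 m.
Inverse transverse Mercator on WGS84 gives φ = 42.50929986°, λ = -72.95290040°.

lat 42.5093°, lon -72.9529°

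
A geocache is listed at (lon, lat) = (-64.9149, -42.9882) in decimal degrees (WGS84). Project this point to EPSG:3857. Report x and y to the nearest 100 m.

x -7226300 m, y -5310200 m

Web Mercator is spherical with R = a = 6378137 m.
x = R·λ = 6378137 × -1.132978739 = -7226293.613 m.
y = R·ln tan(π/4 + φ/2) = 6378137 × -0.832559090 = -5310175.939 m.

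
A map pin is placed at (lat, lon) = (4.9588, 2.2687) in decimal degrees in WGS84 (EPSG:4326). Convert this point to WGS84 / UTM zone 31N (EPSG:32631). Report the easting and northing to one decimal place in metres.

Zone 31 central meridian λ₀ = 6×31 − 183 = 3°; Δλ = -0.7313°.
Transverse Mercator on WGS84 with k₀ = 0.9996 gives E = 418924.988 m, N = 548154.840 m.

E 418925.0 m, N 548154.8 m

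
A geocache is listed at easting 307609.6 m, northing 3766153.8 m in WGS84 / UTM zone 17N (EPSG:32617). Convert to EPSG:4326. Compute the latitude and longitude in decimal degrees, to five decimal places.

Zone 17N: λ₀ = -81°, k₀ = 0.9996, false easting 500000 m.
Meridian distance M = (N − FN)/k₀ = 3767660.9 m.
Inverse transverse Mercator on WGS84 gives φ = 34.01840041°, λ = -83.08359963°.

lat 34.01840°, lon -83.08360°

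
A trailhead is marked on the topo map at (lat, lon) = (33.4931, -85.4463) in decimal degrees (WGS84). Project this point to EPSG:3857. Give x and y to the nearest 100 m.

x -9511800 m, y 3960900 m

Web Mercator is spherical with R = a = 6378137 m.
x = R·λ = 6378137 × -1.491319269 = -9511838.606 m.
y = R·ln tan(π/4 + φ/2) = 6378137 × 0.621018197 = 3960939.139 m.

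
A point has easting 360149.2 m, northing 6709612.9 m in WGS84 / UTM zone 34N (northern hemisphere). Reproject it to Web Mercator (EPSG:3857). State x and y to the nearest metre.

x 2054279 m, y 8511524 m

Unproject from UTM 34N (λ₀ = 21°) → φ = 60.49829972°, λ = 18.45389949°.
Web Mercator (R = 6378137 m): x = 2054278.694 m, y = 8511524.330 m.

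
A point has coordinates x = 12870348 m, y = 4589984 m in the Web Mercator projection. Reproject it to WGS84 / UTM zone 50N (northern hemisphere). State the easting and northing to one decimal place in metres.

E 378635.6 m, N 4215007.2 m

Web Mercator inverse (R = 6378137 m) → φ = 38.07470142°, λ = 115.61630320°.
UTM 50N forward: E = 378635.600 m, N = 4215007.194 m.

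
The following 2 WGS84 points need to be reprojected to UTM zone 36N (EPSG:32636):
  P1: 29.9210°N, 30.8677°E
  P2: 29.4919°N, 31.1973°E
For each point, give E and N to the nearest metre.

UTM zone 36N: λ₀ = 33°, k₀ = 0.9996.
P1 (29.9210°, 30.8677°) → (294157.858, 3311942.685) m.
P2 (29.4919°, 31.1973°) → (325239.928, 3263839.661) m.

P1: E 294158 m, N 3311943 m; P2: E 325240 m, N 3263840 m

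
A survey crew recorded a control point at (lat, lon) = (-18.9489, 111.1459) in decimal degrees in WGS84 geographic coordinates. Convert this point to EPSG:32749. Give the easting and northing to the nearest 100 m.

Zone 49 central meridian λ₀ = 6×49 − 183 = 111°; Δλ = +0.1459°.
Transverse Mercator on WGS84 with k₀ = 0.9996 gives E = 515360.654 m, N = 7904820.284 m.

E 515400 m, N 7904800 m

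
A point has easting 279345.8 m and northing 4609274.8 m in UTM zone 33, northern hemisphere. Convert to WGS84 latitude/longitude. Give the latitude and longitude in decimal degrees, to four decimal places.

lat 41.6047°, lon 12.3521°

Zone 33N: λ₀ = 15°, k₀ = 0.9996, false easting 500000 m.
Meridian distance M = (N − FN)/k₀ = 4611119.2 m.
Inverse transverse Mercator on WGS84 gives φ = 41.60469994°, λ = 12.35209975°.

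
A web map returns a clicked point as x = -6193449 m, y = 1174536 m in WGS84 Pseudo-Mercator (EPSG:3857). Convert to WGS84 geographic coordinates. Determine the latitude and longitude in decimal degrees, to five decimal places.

lat 10.49190°, lon -55.63670°

R = 6378137 m. λ = x/R = -55.63669898°.
φ = 2·arctan(exp(y/R)) − 90° = 2·arctan(1.20220) − 90° = 10.49190374°.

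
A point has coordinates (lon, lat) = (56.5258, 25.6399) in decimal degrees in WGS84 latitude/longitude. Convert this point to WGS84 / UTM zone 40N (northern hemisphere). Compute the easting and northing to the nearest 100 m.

Zone 40 central meridian λ₀ = 6×40 − 183 = 57°; Δλ = -0.4742°.
Transverse Mercator on WGS84 with k₀ = 0.9996 gives E = 452399.080 m, N = 2835891.268 m.

E 452400 m, N 2835900 m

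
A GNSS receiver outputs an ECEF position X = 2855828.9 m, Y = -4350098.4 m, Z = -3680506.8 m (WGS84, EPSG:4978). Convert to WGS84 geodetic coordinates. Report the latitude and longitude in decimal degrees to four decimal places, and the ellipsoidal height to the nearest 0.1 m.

λ = atan2(Y, X) = -56.71519955°; p = √(X²+Y²) = 5203759.7 m.
Bowring's method on WGS84 (a = 6378137 m, b = 6356752.314 m) gives φ = -35.45250038°, h = 2811.106 m.

lat -35.4525°, lon -56.7152°, h 2811.1 m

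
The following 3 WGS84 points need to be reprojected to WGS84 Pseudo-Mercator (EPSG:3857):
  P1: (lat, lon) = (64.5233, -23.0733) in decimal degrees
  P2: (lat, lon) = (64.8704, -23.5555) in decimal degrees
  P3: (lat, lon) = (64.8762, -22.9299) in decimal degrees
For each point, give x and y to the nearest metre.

Web Mercator: x = R·λ, y = R·ln tan(π/4+φ/2), R = 6378137 m.
P1 (64.5233°, -23.0733°) → (-2568508.007, 9483912.269) m.
P2 (64.8704°, -23.5555°) → (-2622186.265, 9574316.805) m.
P3 (64.8762°, -22.9299°) → (-2552544.792, 9575837.344) m.

P1: x -2568508 m, y 9483912 m; P2: x -2622186 m, y 9574317 m; P3: x -2552545 m, y 9575837 m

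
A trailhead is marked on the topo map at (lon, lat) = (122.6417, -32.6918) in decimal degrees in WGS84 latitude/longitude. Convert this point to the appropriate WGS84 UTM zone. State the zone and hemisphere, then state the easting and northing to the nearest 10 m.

Longitude 122.6417° lies in the 6° band [120°, 126°), giving zone 51; latitude is south of the equator, so 51S.
Zone 51 central meridian λ₀ = 6×51 − 183 = 123°; Δλ = -0.3583°.
Transverse Mercator on WGS84 with k₀ = 0.9996 gives E = 466413.130 m, N = 6382822.571 m.

Zone 51S: E 466410 m, N 6382820 m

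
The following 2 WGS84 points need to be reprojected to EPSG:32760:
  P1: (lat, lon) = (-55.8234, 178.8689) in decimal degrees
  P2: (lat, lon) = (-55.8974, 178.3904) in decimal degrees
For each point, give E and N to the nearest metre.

UTM zone 60S: λ₀ = 177°, k₀ = 0.9996.
P1 (-55.8234°, 178.8689°) → (617082.511, 3811995.232) m.
P2 (-55.8974°, 178.3904°) → (586942.638, 3804465.838) m.

P1: E 617083 m, N 3811995 m; P2: E 586943 m, N 3804466 m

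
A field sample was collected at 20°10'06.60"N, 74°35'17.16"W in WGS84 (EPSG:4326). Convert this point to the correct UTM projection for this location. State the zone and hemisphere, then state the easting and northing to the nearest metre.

Zone 18N: E 543041 m, N 2230181 m

Longitude -74.5881° lies in the 6° band [-78°, -72°), giving zone 18; latitude is north of the equator, so 18N.
Zone 18 central meridian λ₀ = 6×18 − 183 = -75°; Δλ = +0.4119°.
Transverse Mercator on WGS84 with k₀ = 0.9996 gives E = 543041.145 m, N = 2230181.039 m.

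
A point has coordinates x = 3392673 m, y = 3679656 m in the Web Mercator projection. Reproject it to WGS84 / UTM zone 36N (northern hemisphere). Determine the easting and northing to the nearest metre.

Web Mercator inverse (R = 6378137 m) → φ = 31.36050028°, λ = 30.47690010°.
UTM 36N forward: E = 260004.678 m, N = 3472306.685 m.

E 260005 m, N 3472307 m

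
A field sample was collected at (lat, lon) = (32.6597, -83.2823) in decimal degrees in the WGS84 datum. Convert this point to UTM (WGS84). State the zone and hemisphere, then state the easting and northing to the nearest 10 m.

Zone 17N: E 285960 m, N 3615860 m

Longitude -83.2823° lies in the 6° band [-84°, -78°), giving zone 17; latitude is north of the equator, so 17N.
Zone 17 central meridian λ₀ = 6×17 − 183 = -81°; Δλ = -2.2823°.
Transverse Mercator on WGS84 with k₀ = 0.9996 gives E = 285958.536 m, N = 3615863.559 m.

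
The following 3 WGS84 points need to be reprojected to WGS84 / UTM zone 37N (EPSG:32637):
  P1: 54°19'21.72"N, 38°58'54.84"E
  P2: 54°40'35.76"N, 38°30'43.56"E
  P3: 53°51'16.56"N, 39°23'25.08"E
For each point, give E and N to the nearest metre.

UTM zone 37N: λ₀ = 39°, k₀ = 0.9996.
P1 (54.3227°, 38.9819°) → (498822.748, 6019426.539) m.
P2 (54.6766°, 38.5121°) → (468539.353, 6058914.048) m.
P3 (53.8546°, 39.3903°) → (525672.997, 5967415.197) m.

P1: E 498823 m, N 6019427 m; P2: E 468539 m, N 6058914 m; P3: E 525673 m, N 5967415 m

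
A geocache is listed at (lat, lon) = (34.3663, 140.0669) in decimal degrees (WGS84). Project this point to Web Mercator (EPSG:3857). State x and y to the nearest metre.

x 15592176 m, y 4078094 m

Web Mercator is spherical with R = a = 6378137 m.
x = R·λ = 6378137 × 2.444628578 = 15592175.985 m.
y = R·ln tan(π/4 + φ/2) = 6378137 × 0.639386369 = 4078093.858 m.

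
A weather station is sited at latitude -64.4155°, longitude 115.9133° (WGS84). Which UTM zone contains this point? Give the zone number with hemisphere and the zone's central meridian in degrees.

UTM zone = ⌊(λ + 180)/6⌋ + 1; 115.9133° ∈ [114°, 120°) → zone 50.
Hemisphere: S (φ < 0).
Central meridian λ₀ = 6×50 − 183 = 117°.

Zone 50S, central meridian 117°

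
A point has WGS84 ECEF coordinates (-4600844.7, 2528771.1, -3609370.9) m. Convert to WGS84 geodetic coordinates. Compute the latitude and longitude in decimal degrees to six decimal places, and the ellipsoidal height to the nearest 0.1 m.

lat -34.688400°, lon 151.205400°, h -220.7 m

λ = atan2(Y, X) = 151.20540033°; p = √(X²+Y²) = 5249995.7 m.
Bowring's method on WGS84 (a = 6378137 m, b = 6356752.314 m) gives φ = -34.68840002°, h = -220.744 m.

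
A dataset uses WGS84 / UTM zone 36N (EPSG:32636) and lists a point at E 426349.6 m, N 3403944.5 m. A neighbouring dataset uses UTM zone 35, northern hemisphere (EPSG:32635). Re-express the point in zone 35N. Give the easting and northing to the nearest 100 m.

UTM 36N → geographic: φ = 30.76619977°, λ = 32.23039983°.
UTM 35N (λ₀ = 27°) forward: E = 1000873.477 m, N = 3415406.462 m.

E 1000900 m, N 3415400 m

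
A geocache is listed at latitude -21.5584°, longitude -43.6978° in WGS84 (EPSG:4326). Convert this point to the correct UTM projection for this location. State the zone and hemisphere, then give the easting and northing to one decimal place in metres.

Longitude -43.6978° lies in the 6° band [-48°, -42°), giving zone 23; latitude is south of the equator, so 23S.
Zone 23 central meridian λ₀ = 6×23 − 183 = -45°; Δλ = +1.3022°.
Transverse Mercator on WGS84 with k₀ = 0.9996 gives E = 634834.883 m, N = 7615487.575 m.

Zone 23S: E 634834.9 m, N 7615487.6 m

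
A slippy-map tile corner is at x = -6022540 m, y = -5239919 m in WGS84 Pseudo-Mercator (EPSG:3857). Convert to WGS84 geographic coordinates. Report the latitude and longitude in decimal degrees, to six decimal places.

lat -42.524800°, lon -54.101397°

R = 6378137 m. λ = x/R = -54.10139731°.
φ = 2·arctan(exp(y/R)) − 90° = 2·arctan(0.43975) − 90° = -42.52479993°.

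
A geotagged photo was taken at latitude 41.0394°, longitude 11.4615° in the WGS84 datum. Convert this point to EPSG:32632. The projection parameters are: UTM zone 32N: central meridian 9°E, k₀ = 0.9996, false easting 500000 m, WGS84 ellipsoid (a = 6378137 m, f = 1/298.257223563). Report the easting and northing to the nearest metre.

E 706901 m, N 4546050 m

Zone 32 central meridian λ₀ = 6×32 − 183 = 9°; Δλ = +2.4615°.
Transverse Mercator on WGS84 with k₀ = 0.9996 gives E = 706901.488 m, N = 4546049.896 m.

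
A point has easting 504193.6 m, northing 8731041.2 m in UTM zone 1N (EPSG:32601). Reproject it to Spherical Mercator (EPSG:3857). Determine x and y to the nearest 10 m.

Unproject from UTM 1N (λ₀ = -177°) → φ = 78.65109993°, λ = -176.80910224°.
Web Mercator (R = 6378137 m): x = -19682299.229 m, y = 14726967.267 m.

x -19682300 m, y 14726970 m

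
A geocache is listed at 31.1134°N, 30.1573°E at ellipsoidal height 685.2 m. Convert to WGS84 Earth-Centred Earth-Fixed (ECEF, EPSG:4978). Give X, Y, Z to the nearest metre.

WGS84: a = 6378137 m, e² = 0.006694380; N(φ) = a/√(1−e²sin²φ) = 6383845.083 m.
X = (N+h)·cosφ·cosλ = 4726253.135 m; Y = (N+h)·cosφ·sinλ = 2746031.655 m; Z = (N(1−e²)+h)·sinφ = 3277018.081 m.

X 4726253 m, Y 2746032 m, Z 3277018 m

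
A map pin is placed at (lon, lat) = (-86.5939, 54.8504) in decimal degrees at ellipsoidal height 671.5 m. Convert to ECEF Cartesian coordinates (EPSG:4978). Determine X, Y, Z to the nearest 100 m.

X 218700 m, Y -3674100 m, Z 5192400 m

WGS84: a = 6378137 m, e² = 0.006694380; N(φ) = a/√(1−e²sin²φ) = 6392457.943 m.
X = (N+h)·cosφ·cosλ = 218674.774 m; Y = (N+h)·cosφ·sinλ = -3674107.851 m; Z = (N(1−e²)+h)·sinφ = 5192362.554 m.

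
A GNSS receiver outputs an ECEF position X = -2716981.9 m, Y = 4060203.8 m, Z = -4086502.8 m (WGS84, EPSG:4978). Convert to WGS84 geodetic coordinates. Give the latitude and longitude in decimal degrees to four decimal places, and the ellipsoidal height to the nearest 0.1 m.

λ = atan2(Y, X) = 123.78940018°; p = √(X²+Y²) = 4885411.5 m.
Bowring's method on WGS84 (a = 6378137 m, b = 6356752.314 m) gives φ = -40.10100010°, h = -104.483 m.

lat -40.1010°, lon 123.7894°, h -104.5 m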